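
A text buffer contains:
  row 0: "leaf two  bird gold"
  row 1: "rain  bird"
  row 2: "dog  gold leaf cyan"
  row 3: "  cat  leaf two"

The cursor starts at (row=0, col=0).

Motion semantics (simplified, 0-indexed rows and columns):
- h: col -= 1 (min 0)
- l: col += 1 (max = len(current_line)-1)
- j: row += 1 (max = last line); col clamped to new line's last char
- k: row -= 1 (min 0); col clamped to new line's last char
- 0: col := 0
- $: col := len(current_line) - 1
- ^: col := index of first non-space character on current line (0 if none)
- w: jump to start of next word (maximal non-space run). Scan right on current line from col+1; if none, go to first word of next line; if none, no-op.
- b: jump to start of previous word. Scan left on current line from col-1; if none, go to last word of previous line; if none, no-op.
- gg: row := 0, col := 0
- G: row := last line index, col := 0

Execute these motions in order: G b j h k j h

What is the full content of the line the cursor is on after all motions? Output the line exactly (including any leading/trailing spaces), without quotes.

Answer:   cat  leaf two

Derivation:
After 1 (G): row=3 col=0 char='_'
After 2 (b): row=2 col=15 char='c'
After 3 (j): row=3 col=14 char='o'
After 4 (h): row=3 col=13 char='w'
After 5 (k): row=2 col=13 char='f'
After 6 (j): row=3 col=13 char='w'
After 7 (h): row=3 col=12 char='t'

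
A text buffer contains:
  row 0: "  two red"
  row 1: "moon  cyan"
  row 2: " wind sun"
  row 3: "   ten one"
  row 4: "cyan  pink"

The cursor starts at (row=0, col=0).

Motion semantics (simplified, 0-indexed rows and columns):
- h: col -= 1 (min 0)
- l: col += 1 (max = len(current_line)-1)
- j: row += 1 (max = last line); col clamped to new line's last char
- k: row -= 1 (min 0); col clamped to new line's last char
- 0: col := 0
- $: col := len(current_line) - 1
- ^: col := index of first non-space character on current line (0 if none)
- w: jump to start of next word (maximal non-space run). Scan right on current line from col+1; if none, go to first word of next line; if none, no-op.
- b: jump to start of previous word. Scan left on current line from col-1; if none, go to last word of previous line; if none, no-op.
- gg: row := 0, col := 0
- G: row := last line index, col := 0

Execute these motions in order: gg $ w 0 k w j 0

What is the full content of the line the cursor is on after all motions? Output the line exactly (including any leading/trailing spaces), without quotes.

Answer: moon  cyan

Derivation:
After 1 (gg): row=0 col=0 char='_'
After 2 ($): row=0 col=8 char='d'
After 3 (w): row=1 col=0 char='m'
After 4 (0): row=1 col=0 char='m'
After 5 (k): row=0 col=0 char='_'
After 6 (w): row=0 col=2 char='t'
After 7 (j): row=1 col=2 char='o'
After 8 (0): row=1 col=0 char='m'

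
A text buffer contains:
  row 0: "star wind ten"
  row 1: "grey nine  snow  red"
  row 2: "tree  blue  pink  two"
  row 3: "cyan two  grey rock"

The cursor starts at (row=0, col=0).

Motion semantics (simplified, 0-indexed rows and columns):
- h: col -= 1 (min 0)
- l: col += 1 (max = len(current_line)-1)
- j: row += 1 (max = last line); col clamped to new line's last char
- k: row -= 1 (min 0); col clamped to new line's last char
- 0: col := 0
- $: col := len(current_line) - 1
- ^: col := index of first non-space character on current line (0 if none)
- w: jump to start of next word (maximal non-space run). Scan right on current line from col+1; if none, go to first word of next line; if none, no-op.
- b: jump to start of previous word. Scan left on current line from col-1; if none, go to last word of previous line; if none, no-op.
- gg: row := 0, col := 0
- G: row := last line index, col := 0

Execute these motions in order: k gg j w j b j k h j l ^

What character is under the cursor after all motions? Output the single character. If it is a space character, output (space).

Answer: c

Derivation:
After 1 (k): row=0 col=0 char='s'
After 2 (gg): row=0 col=0 char='s'
After 3 (j): row=1 col=0 char='g'
After 4 (w): row=1 col=5 char='n'
After 5 (j): row=2 col=5 char='_'
After 6 (b): row=2 col=0 char='t'
After 7 (j): row=3 col=0 char='c'
After 8 (k): row=2 col=0 char='t'
After 9 (h): row=2 col=0 char='t'
After 10 (j): row=3 col=0 char='c'
After 11 (l): row=3 col=1 char='y'
After 12 (^): row=3 col=0 char='c'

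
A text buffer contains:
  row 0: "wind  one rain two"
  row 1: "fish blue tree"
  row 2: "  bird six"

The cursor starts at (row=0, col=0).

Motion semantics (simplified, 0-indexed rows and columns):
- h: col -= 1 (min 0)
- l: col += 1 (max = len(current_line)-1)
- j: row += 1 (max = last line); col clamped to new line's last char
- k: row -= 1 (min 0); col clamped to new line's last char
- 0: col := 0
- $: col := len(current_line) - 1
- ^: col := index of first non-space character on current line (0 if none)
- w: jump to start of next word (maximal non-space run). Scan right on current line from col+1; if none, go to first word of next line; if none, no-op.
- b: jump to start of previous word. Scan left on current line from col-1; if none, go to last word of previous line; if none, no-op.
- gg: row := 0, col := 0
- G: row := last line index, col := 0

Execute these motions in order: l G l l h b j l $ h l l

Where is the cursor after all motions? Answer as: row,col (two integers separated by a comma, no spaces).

After 1 (l): row=0 col=1 char='i'
After 2 (G): row=2 col=0 char='_'
After 3 (l): row=2 col=1 char='_'
After 4 (l): row=2 col=2 char='b'
After 5 (h): row=2 col=1 char='_'
After 6 (b): row=1 col=10 char='t'
After 7 (j): row=2 col=9 char='x'
After 8 (l): row=2 col=9 char='x'
After 9 ($): row=2 col=9 char='x'
After 10 (h): row=2 col=8 char='i'
After 11 (l): row=2 col=9 char='x'
After 12 (l): row=2 col=9 char='x'

Answer: 2,9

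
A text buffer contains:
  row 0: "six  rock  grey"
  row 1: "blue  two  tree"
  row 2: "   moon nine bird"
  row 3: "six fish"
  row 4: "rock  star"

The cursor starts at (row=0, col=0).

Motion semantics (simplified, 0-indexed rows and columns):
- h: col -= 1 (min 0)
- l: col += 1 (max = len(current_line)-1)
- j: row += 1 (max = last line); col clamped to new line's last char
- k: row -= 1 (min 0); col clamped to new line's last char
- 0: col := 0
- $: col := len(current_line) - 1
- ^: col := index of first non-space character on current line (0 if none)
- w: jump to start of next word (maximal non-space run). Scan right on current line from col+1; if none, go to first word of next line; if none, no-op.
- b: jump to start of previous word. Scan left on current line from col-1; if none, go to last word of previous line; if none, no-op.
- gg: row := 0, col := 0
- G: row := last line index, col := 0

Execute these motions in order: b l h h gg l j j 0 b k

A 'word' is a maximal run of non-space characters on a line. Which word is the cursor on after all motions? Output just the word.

Answer: grey

Derivation:
After 1 (b): row=0 col=0 char='s'
After 2 (l): row=0 col=1 char='i'
After 3 (h): row=0 col=0 char='s'
After 4 (h): row=0 col=0 char='s'
After 5 (gg): row=0 col=0 char='s'
After 6 (l): row=0 col=1 char='i'
After 7 (j): row=1 col=1 char='l'
After 8 (j): row=2 col=1 char='_'
After 9 (0): row=2 col=0 char='_'
After 10 (b): row=1 col=11 char='t'
After 11 (k): row=0 col=11 char='g'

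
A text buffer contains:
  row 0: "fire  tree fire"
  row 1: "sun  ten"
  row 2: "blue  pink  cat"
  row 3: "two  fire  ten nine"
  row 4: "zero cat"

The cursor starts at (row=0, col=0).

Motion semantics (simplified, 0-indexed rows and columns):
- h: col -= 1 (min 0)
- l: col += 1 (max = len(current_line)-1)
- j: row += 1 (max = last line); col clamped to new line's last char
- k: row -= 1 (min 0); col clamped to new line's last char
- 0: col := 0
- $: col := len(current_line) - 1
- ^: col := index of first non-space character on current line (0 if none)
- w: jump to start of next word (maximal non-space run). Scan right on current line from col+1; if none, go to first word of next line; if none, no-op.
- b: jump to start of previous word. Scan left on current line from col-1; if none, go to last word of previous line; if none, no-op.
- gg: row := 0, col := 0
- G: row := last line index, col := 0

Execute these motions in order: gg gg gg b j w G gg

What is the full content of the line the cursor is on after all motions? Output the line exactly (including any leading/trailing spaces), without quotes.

Answer: fire  tree fire

Derivation:
After 1 (gg): row=0 col=0 char='f'
After 2 (gg): row=0 col=0 char='f'
After 3 (gg): row=0 col=0 char='f'
After 4 (b): row=0 col=0 char='f'
After 5 (j): row=1 col=0 char='s'
After 6 (w): row=1 col=5 char='t'
After 7 (G): row=4 col=0 char='z'
After 8 (gg): row=0 col=0 char='f'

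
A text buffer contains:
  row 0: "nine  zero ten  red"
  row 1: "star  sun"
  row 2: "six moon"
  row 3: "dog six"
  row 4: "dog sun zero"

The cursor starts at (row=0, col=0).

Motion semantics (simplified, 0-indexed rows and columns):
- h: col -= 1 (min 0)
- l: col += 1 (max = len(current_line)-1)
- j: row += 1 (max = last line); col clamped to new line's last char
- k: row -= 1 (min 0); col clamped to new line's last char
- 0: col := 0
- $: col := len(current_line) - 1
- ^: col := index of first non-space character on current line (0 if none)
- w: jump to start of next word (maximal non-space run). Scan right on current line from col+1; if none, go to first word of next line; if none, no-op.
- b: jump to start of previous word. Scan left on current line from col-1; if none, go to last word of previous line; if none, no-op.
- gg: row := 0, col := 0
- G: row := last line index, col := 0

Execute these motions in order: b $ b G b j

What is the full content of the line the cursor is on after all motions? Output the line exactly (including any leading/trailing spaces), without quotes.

After 1 (b): row=0 col=0 char='n'
After 2 ($): row=0 col=18 char='d'
After 3 (b): row=0 col=16 char='r'
After 4 (G): row=4 col=0 char='d'
After 5 (b): row=3 col=4 char='s'
After 6 (j): row=4 col=4 char='s'

Answer: dog sun zero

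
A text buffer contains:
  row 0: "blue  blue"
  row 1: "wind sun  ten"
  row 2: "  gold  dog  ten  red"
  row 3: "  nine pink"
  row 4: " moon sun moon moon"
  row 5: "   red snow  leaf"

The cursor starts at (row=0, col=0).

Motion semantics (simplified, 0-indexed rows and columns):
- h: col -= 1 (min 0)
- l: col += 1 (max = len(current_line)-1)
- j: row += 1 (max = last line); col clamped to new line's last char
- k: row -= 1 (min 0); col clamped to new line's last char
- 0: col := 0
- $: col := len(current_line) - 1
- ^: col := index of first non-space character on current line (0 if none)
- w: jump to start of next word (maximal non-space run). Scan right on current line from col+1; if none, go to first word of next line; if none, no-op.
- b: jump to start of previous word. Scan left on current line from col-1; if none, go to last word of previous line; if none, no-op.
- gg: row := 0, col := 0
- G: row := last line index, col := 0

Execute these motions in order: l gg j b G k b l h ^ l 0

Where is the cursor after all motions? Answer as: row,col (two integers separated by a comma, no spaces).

After 1 (l): row=0 col=1 char='l'
After 2 (gg): row=0 col=0 char='b'
After 3 (j): row=1 col=0 char='w'
After 4 (b): row=0 col=6 char='b'
After 5 (G): row=5 col=0 char='_'
After 6 (k): row=4 col=0 char='_'
After 7 (b): row=3 col=7 char='p'
After 8 (l): row=3 col=8 char='i'
After 9 (h): row=3 col=7 char='p'
After 10 (^): row=3 col=2 char='n'
After 11 (l): row=3 col=3 char='i'
After 12 (0): row=3 col=0 char='_'

Answer: 3,0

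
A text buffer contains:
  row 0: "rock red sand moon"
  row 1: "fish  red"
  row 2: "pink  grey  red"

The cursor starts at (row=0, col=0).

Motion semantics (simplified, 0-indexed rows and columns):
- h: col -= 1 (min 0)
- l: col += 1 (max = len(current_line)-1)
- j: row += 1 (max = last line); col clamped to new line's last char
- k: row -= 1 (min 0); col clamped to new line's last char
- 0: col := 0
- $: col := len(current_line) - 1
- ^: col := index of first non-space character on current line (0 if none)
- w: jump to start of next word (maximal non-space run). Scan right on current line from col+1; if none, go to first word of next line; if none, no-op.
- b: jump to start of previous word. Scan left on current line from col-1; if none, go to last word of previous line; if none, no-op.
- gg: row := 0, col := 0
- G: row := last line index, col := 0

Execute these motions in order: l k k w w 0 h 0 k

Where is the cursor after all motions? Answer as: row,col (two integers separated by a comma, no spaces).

After 1 (l): row=0 col=1 char='o'
After 2 (k): row=0 col=1 char='o'
After 3 (k): row=0 col=1 char='o'
After 4 (w): row=0 col=5 char='r'
After 5 (w): row=0 col=9 char='s'
After 6 (0): row=0 col=0 char='r'
After 7 (h): row=0 col=0 char='r'
After 8 (0): row=0 col=0 char='r'
After 9 (k): row=0 col=0 char='r'

Answer: 0,0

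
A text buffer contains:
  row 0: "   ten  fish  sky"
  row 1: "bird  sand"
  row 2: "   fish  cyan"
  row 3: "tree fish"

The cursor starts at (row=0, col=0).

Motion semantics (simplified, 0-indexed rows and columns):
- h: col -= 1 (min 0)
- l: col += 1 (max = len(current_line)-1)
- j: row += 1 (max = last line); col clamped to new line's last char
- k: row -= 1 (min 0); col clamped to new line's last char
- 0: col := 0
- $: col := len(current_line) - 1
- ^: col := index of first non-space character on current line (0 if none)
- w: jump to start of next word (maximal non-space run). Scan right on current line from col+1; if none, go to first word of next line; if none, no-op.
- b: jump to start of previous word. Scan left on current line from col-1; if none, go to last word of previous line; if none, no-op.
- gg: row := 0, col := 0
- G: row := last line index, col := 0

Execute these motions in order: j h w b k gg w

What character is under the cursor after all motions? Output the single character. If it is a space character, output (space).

Answer: t

Derivation:
After 1 (j): row=1 col=0 char='b'
After 2 (h): row=1 col=0 char='b'
After 3 (w): row=1 col=6 char='s'
After 4 (b): row=1 col=0 char='b'
After 5 (k): row=0 col=0 char='_'
After 6 (gg): row=0 col=0 char='_'
After 7 (w): row=0 col=3 char='t'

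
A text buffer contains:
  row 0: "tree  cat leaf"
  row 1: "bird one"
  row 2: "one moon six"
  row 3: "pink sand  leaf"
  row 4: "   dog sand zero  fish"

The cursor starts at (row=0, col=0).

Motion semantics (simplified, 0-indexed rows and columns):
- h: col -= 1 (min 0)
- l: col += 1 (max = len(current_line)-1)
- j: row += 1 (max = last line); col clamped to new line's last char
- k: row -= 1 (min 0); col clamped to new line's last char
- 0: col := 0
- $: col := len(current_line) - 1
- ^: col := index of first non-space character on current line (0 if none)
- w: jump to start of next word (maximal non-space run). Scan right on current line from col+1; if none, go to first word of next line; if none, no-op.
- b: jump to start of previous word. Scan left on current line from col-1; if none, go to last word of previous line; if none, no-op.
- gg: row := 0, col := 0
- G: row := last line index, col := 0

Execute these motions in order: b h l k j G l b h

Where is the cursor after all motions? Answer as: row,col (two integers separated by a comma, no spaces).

After 1 (b): row=0 col=0 char='t'
After 2 (h): row=0 col=0 char='t'
After 3 (l): row=0 col=1 char='r'
After 4 (k): row=0 col=1 char='r'
After 5 (j): row=1 col=1 char='i'
After 6 (G): row=4 col=0 char='_'
After 7 (l): row=4 col=1 char='_'
After 8 (b): row=3 col=11 char='l'
After 9 (h): row=3 col=10 char='_'

Answer: 3,10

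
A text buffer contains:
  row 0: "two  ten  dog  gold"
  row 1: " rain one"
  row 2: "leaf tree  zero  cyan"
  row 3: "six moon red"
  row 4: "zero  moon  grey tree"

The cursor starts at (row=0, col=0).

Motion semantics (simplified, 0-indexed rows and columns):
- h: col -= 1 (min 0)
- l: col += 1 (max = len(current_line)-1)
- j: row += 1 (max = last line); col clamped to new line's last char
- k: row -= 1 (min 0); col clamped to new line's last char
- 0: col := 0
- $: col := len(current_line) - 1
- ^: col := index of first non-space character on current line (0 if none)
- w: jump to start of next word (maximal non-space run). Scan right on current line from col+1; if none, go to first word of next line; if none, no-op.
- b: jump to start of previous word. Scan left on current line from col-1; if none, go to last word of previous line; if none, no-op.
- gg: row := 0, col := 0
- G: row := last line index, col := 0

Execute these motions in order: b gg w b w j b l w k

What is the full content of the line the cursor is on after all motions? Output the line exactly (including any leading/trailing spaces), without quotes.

After 1 (b): row=0 col=0 char='t'
After 2 (gg): row=0 col=0 char='t'
After 3 (w): row=0 col=5 char='t'
After 4 (b): row=0 col=0 char='t'
After 5 (w): row=0 col=5 char='t'
After 6 (j): row=1 col=5 char='_'
After 7 (b): row=1 col=1 char='r'
After 8 (l): row=1 col=2 char='a'
After 9 (w): row=1 col=6 char='o'
After 10 (k): row=0 col=6 char='e'

Answer: two  ten  dog  gold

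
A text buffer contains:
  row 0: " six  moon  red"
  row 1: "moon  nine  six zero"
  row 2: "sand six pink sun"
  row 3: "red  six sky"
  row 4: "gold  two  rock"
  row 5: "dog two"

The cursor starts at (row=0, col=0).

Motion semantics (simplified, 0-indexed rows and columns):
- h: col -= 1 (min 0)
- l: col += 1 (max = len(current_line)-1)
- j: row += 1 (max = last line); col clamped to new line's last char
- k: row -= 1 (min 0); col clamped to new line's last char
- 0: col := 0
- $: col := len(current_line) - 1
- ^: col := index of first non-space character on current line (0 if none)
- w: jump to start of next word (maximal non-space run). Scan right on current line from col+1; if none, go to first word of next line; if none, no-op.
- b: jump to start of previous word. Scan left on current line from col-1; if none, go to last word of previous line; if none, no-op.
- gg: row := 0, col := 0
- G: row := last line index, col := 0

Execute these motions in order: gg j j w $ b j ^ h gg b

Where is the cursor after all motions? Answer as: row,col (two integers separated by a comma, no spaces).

After 1 (gg): row=0 col=0 char='_'
After 2 (j): row=1 col=0 char='m'
After 3 (j): row=2 col=0 char='s'
After 4 (w): row=2 col=5 char='s'
After 5 ($): row=2 col=16 char='n'
After 6 (b): row=2 col=14 char='s'
After 7 (j): row=3 col=11 char='y'
After 8 (^): row=3 col=0 char='r'
After 9 (h): row=3 col=0 char='r'
After 10 (gg): row=0 col=0 char='_'
After 11 (b): row=0 col=0 char='_'

Answer: 0,0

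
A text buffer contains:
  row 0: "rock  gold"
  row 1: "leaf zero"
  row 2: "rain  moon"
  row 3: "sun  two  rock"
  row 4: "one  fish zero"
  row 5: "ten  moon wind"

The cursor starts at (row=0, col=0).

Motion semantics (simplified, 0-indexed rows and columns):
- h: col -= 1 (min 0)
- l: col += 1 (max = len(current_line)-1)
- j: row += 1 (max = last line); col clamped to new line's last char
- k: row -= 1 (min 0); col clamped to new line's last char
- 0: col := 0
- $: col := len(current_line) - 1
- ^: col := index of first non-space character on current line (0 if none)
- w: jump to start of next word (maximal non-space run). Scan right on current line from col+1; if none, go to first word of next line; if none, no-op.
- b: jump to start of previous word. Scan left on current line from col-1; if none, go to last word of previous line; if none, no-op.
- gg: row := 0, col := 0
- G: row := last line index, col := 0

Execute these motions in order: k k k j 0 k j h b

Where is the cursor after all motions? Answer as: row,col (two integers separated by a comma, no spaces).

After 1 (k): row=0 col=0 char='r'
After 2 (k): row=0 col=0 char='r'
After 3 (k): row=0 col=0 char='r'
After 4 (j): row=1 col=0 char='l'
After 5 (0): row=1 col=0 char='l'
After 6 (k): row=0 col=0 char='r'
After 7 (j): row=1 col=0 char='l'
After 8 (h): row=1 col=0 char='l'
After 9 (b): row=0 col=6 char='g'

Answer: 0,6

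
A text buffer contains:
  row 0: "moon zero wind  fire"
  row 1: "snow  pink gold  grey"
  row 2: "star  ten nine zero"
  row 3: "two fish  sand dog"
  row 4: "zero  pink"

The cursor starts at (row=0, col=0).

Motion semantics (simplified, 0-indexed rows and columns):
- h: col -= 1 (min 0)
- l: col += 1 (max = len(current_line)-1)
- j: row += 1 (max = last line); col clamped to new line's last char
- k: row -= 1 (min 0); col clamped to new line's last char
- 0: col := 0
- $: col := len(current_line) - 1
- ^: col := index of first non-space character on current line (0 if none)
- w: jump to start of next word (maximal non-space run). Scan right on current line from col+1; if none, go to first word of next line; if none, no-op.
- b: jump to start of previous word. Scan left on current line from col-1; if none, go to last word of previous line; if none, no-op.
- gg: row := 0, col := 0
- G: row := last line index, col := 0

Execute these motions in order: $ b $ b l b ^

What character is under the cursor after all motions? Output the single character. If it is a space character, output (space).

Answer: m

Derivation:
After 1 ($): row=0 col=19 char='e'
After 2 (b): row=0 col=16 char='f'
After 3 ($): row=0 col=19 char='e'
After 4 (b): row=0 col=16 char='f'
After 5 (l): row=0 col=17 char='i'
After 6 (b): row=0 col=16 char='f'
After 7 (^): row=0 col=0 char='m'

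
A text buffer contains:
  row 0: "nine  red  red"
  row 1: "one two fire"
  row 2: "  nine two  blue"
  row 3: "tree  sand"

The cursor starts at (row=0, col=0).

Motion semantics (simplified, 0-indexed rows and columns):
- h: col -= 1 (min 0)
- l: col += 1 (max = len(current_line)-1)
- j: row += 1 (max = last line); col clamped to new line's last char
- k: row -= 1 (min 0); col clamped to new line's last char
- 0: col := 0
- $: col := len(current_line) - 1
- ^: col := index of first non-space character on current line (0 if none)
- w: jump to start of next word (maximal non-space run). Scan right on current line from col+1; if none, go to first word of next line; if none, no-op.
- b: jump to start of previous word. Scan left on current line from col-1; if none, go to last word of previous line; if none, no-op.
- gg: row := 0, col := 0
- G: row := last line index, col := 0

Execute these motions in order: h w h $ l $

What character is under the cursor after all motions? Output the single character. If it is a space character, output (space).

Answer: d

Derivation:
After 1 (h): row=0 col=0 char='n'
After 2 (w): row=0 col=6 char='r'
After 3 (h): row=0 col=5 char='_'
After 4 ($): row=0 col=13 char='d'
After 5 (l): row=0 col=13 char='d'
After 6 ($): row=0 col=13 char='d'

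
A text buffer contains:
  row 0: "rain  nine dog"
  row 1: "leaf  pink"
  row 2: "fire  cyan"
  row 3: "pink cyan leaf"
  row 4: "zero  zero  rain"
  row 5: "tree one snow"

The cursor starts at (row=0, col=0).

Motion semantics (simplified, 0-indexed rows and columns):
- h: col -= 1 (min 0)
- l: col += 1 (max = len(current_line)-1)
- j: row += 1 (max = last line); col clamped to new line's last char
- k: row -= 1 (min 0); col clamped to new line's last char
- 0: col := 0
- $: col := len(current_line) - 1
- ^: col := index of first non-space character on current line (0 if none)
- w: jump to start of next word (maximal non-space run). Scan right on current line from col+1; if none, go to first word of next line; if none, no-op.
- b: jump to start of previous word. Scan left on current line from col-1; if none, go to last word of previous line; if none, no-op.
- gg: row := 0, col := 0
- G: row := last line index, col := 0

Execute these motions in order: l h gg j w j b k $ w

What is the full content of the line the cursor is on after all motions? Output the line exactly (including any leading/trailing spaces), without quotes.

Answer: fire  cyan

Derivation:
After 1 (l): row=0 col=1 char='a'
After 2 (h): row=0 col=0 char='r'
After 3 (gg): row=0 col=0 char='r'
After 4 (j): row=1 col=0 char='l'
After 5 (w): row=1 col=6 char='p'
After 6 (j): row=2 col=6 char='c'
After 7 (b): row=2 col=0 char='f'
After 8 (k): row=1 col=0 char='l'
After 9 ($): row=1 col=9 char='k'
After 10 (w): row=2 col=0 char='f'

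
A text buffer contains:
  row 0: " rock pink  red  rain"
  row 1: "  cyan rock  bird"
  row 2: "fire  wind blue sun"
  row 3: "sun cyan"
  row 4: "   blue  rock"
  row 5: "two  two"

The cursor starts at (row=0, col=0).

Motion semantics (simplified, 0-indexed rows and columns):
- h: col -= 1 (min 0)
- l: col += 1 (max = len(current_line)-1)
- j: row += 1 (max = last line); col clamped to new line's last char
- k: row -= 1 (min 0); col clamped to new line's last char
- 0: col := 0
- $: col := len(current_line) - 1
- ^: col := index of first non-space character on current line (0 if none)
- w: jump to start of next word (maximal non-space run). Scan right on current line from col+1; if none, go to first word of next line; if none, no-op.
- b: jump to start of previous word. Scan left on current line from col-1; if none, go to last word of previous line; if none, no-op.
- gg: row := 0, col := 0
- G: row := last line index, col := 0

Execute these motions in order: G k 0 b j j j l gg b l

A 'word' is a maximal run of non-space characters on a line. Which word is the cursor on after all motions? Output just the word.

Answer: rock

Derivation:
After 1 (G): row=5 col=0 char='t'
After 2 (k): row=4 col=0 char='_'
After 3 (0): row=4 col=0 char='_'
After 4 (b): row=3 col=4 char='c'
After 5 (j): row=4 col=4 char='l'
After 6 (j): row=5 col=4 char='_'
After 7 (j): row=5 col=4 char='_'
After 8 (l): row=5 col=5 char='t'
After 9 (gg): row=0 col=0 char='_'
After 10 (b): row=0 col=0 char='_'
After 11 (l): row=0 col=1 char='r'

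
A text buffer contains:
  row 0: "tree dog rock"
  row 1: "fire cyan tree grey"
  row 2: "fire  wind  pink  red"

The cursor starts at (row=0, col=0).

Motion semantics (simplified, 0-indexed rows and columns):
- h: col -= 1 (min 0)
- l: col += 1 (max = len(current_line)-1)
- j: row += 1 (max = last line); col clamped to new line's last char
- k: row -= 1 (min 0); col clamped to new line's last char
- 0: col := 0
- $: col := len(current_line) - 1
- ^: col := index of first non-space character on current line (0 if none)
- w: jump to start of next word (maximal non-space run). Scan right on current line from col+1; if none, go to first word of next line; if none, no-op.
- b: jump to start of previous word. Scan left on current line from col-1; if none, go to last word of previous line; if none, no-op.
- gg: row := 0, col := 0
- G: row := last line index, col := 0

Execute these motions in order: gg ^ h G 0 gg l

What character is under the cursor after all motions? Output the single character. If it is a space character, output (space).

Answer: r

Derivation:
After 1 (gg): row=0 col=0 char='t'
After 2 (^): row=0 col=0 char='t'
After 3 (h): row=0 col=0 char='t'
After 4 (G): row=2 col=0 char='f'
After 5 (0): row=2 col=0 char='f'
After 6 (gg): row=0 col=0 char='t'
After 7 (l): row=0 col=1 char='r'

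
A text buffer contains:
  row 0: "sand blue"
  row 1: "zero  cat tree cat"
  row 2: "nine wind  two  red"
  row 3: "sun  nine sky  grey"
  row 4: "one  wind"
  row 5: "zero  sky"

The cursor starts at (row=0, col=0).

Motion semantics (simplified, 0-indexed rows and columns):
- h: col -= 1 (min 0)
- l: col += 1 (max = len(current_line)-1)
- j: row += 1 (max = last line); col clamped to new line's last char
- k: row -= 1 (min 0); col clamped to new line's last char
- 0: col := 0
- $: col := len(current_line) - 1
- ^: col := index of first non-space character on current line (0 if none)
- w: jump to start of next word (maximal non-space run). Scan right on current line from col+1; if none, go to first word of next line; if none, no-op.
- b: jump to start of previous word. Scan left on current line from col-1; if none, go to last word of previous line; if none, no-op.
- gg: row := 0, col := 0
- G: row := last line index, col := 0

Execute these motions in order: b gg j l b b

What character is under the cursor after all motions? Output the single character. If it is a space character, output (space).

Answer: b

Derivation:
After 1 (b): row=0 col=0 char='s'
After 2 (gg): row=0 col=0 char='s'
After 3 (j): row=1 col=0 char='z'
After 4 (l): row=1 col=1 char='e'
After 5 (b): row=1 col=0 char='z'
After 6 (b): row=0 col=5 char='b'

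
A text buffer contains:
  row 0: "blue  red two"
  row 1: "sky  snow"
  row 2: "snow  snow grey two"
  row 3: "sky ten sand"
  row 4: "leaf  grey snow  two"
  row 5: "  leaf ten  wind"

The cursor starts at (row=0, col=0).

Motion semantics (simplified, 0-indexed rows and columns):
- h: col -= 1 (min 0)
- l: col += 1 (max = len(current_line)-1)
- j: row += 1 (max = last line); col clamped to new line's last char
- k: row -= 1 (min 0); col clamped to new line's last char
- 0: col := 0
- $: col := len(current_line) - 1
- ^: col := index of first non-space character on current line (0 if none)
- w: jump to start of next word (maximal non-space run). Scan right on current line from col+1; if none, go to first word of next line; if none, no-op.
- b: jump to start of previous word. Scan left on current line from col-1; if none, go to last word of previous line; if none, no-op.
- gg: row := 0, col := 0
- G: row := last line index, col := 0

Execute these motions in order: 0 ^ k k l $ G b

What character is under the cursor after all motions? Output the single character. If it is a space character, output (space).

Answer: t

Derivation:
After 1 (0): row=0 col=0 char='b'
After 2 (^): row=0 col=0 char='b'
After 3 (k): row=0 col=0 char='b'
After 4 (k): row=0 col=0 char='b'
After 5 (l): row=0 col=1 char='l'
After 6 ($): row=0 col=12 char='o'
After 7 (G): row=5 col=0 char='_'
After 8 (b): row=4 col=17 char='t'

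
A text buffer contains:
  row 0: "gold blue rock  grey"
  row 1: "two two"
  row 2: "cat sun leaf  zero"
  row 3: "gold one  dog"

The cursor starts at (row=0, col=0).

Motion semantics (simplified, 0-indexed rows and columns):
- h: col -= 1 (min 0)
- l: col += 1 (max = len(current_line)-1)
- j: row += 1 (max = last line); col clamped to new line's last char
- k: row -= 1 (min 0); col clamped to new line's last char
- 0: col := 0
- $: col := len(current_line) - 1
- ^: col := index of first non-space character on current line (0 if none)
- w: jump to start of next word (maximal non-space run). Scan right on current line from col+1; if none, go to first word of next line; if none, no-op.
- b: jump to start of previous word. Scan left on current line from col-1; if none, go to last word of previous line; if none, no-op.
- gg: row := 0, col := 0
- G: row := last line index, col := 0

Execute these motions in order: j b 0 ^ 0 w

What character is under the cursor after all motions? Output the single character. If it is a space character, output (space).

Answer: b

Derivation:
After 1 (j): row=1 col=0 char='t'
After 2 (b): row=0 col=16 char='g'
After 3 (0): row=0 col=0 char='g'
After 4 (^): row=0 col=0 char='g'
After 5 (0): row=0 col=0 char='g'
After 6 (w): row=0 col=5 char='b'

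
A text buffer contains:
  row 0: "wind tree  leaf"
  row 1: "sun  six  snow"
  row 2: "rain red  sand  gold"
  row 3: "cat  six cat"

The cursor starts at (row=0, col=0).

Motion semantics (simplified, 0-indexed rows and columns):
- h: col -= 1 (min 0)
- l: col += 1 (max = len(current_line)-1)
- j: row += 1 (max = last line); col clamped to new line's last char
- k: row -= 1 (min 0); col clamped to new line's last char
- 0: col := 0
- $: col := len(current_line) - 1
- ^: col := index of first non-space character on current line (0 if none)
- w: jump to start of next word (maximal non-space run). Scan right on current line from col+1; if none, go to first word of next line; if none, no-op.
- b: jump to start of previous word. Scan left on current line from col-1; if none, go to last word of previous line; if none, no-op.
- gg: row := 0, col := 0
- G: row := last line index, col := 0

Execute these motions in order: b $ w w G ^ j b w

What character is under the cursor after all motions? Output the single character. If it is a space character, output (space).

After 1 (b): row=0 col=0 char='w'
After 2 ($): row=0 col=14 char='f'
After 3 (w): row=1 col=0 char='s'
After 4 (w): row=1 col=5 char='s'
After 5 (G): row=3 col=0 char='c'
After 6 (^): row=3 col=0 char='c'
After 7 (j): row=3 col=0 char='c'
After 8 (b): row=2 col=16 char='g'
After 9 (w): row=3 col=0 char='c'

Answer: c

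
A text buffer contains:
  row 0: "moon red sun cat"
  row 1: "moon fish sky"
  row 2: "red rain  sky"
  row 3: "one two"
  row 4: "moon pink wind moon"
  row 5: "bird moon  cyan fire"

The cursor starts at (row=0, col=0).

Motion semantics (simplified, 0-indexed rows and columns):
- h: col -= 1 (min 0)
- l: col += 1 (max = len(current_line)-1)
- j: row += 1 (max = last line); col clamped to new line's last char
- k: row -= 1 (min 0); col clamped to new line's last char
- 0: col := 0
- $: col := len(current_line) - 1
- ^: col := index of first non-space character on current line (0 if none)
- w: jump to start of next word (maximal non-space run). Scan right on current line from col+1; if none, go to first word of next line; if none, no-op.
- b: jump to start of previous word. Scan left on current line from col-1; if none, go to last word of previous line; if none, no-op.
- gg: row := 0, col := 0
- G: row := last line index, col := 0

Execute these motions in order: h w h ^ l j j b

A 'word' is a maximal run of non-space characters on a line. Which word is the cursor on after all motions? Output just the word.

After 1 (h): row=0 col=0 char='m'
After 2 (w): row=0 col=5 char='r'
After 3 (h): row=0 col=4 char='_'
After 4 (^): row=0 col=0 char='m'
After 5 (l): row=0 col=1 char='o'
After 6 (j): row=1 col=1 char='o'
After 7 (j): row=2 col=1 char='e'
After 8 (b): row=2 col=0 char='r'

Answer: red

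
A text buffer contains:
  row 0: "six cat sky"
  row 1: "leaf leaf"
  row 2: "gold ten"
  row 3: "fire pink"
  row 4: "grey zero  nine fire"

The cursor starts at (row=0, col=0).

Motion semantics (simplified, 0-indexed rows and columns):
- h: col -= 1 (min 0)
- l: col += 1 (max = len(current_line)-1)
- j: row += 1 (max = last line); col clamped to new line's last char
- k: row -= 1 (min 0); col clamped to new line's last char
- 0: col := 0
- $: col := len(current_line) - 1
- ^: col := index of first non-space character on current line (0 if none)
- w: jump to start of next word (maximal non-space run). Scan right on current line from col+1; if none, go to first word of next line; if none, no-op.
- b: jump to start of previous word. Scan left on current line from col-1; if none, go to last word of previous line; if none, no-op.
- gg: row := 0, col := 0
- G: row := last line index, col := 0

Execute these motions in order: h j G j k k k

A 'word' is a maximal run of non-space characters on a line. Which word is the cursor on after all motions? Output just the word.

After 1 (h): row=0 col=0 char='s'
After 2 (j): row=1 col=0 char='l'
After 3 (G): row=4 col=0 char='g'
After 4 (j): row=4 col=0 char='g'
After 5 (k): row=3 col=0 char='f'
After 6 (k): row=2 col=0 char='g'
After 7 (k): row=1 col=0 char='l'

Answer: leaf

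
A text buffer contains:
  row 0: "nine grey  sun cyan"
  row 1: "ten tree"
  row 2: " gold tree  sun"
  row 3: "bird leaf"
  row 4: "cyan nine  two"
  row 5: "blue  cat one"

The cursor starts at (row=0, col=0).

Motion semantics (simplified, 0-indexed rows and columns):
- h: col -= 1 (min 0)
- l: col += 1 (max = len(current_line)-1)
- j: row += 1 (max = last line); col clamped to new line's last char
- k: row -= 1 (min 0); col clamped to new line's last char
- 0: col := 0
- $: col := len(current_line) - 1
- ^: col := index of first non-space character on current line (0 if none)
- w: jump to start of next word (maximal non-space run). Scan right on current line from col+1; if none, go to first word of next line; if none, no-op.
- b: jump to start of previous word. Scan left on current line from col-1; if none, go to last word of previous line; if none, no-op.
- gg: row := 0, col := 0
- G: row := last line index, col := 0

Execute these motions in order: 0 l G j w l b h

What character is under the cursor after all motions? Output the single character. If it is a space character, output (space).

Answer: (space)

Derivation:
After 1 (0): row=0 col=0 char='n'
After 2 (l): row=0 col=1 char='i'
After 3 (G): row=5 col=0 char='b'
After 4 (j): row=5 col=0 char='b'
After 5 (w): row=5 col=6 char='c'
After 6 (l): row=5 col=7 char='a'
After 7 (b): row=5 col=6 char='c'
After 8 (h): row=5 col=5 char='_'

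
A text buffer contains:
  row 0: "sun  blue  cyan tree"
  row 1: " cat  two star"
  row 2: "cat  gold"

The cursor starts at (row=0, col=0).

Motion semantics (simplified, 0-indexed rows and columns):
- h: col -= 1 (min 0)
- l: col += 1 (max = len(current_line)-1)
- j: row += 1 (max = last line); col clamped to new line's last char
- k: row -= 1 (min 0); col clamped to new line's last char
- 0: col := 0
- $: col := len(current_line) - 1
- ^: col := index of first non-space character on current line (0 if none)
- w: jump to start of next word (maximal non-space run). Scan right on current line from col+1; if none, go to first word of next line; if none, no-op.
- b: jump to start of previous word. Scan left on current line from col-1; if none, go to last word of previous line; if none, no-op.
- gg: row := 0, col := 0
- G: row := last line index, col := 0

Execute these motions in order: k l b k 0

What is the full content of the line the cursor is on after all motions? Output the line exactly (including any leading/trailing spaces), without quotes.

After 1 (k): row=0 col=0 char='s'
After 2 (l): row=0 col=1 char='u'
After 3 (b): row=0 col=0 char='s'
After 4 (k): row=0 col=0 char='s'
After 5 (0): row=0 col=0 char='s'

Answer: sun  blue  cyan tree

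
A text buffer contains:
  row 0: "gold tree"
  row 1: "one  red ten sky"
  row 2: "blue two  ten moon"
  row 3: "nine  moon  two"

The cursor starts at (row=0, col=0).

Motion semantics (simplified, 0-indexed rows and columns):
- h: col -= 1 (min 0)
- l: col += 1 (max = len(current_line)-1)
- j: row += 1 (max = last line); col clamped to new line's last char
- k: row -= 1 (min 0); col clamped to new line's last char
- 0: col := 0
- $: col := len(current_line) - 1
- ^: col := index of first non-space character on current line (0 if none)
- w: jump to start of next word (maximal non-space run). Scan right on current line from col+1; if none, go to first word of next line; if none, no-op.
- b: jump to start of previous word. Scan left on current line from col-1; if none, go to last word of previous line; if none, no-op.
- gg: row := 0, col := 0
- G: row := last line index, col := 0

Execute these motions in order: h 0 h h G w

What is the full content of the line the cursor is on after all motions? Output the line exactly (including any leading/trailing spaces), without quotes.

After 1 (h): row=0 col=0 char='g'
After 2 (0): row=0 col=0 char='g'
After 3 (h): row=0 col=0 char='g'
After 4 (h): row=0 col=0 char='g'
After 5 (G): row=3 col=0 char='n'
After 6 (w): row=3 col=6 char='m'

Answer: nine  moon  two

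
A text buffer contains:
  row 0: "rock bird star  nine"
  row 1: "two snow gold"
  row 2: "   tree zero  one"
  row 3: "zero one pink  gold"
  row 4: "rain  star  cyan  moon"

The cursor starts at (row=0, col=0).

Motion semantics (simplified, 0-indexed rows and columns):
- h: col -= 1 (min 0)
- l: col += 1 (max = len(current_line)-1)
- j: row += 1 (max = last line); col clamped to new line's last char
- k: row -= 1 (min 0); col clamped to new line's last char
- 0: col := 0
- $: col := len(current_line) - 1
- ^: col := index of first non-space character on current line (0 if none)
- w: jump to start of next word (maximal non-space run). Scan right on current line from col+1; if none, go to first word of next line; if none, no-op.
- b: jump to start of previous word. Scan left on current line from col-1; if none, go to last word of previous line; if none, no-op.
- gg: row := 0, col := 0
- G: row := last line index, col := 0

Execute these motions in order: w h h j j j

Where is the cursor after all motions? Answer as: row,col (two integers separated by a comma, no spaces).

Answer: 3,3

Derivation:
After 1 (w): row=0 col=5 char='b'
After 2 (h): row=0 col=4 char='_'
After 3 (h): row=0 col=3 char='k'
After 4 (j): row=1 col=3 char='_'
After 5 (j): row=2 col=3 char='t'
After 6 (j): row=3 col=3 char='o'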